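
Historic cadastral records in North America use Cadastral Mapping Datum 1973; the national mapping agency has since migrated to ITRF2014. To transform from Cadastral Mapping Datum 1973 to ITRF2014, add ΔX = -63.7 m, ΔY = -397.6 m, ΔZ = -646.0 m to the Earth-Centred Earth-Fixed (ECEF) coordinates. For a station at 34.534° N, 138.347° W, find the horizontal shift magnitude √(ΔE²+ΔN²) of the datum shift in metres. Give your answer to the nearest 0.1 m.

753.3 m

At φ = 34.534°, λ = -138.347°: sin φ = 0.566895, cos φ = 0.823790, sin λ = -0.664618, cos λ = -0.747184.
ΔE = −sin λ·ΔX + cos λ·ΔY = −(-0.664618)·(-63.7) + (-0.747184)·(-397.6) = 254.74 m.
ΔN = −sin φ cos λ·ΔX − sin φ sin λ·ΔY + cos φ·ΔZ = −(0.566895)(-0.747184)(-63.7) − (0.566895)(-0.664618)(-397.6) + (0.823790)(-646.0) = -708.95 m.
Horizontal magnitude = √(ΔE² + ΔN²) = √(254.74² + (-708.95)²) = 753.33 m.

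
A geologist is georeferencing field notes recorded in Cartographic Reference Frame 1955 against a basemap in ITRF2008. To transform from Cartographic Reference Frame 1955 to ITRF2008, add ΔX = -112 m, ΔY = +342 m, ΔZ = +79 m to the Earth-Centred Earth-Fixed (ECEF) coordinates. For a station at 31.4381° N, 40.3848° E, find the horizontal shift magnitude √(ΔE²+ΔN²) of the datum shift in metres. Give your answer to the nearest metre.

The local east axis at (φ, λ) is (−sin λ, cos λ, 0), so ΔE = −sin(40.3848°)·(-112) + cos(40.3848°)·342 = 333.07 m.
The local north axis is (−sin φ cos λ, −sin φ sin λ, cos φ), giving ΔN = 44.497 − 115.575 + 67.403 = -3.68 m.
Horizontal magnitude = √(ΔE² + ΔN²) = √(333.07² + (-3.68)²) = 333.09 m.

333 m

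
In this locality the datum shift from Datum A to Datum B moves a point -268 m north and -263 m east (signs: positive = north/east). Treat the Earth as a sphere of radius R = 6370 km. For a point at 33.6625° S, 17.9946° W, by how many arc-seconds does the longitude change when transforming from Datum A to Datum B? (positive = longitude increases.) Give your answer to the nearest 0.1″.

Δλ = -10.2″

At latitude -33.6625°, cos φ = 0.832317.
One radian of longitude at latitude φ spans R cos φ, so Δλ = ΔE / (R cos φ) = -263.0 / (6370000 × 0.832317) = -4.9605e-05 rad = -10.232″.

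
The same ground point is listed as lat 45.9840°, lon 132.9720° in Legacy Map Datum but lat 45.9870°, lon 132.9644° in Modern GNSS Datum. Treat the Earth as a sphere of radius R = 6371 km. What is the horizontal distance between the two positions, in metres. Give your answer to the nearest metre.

Δφ = 45.9870° − 45.9840° = +0.0030°; Δλ = 132.9644° − 132.9720° = -0.0076°.
1° along a meridian = πR/180 = 111195 m.
ΔN = Δφ × 111195 = 333.6 m; ΔE = Δλ × 111195 × cos(45.9840°) = -0.0076 × 111195 × 0.694859 = -587.2 m.
Distance = √(ΔE² + ΔN²) = √((-587.2)² + 333.6²) = 675.3 m.

675 m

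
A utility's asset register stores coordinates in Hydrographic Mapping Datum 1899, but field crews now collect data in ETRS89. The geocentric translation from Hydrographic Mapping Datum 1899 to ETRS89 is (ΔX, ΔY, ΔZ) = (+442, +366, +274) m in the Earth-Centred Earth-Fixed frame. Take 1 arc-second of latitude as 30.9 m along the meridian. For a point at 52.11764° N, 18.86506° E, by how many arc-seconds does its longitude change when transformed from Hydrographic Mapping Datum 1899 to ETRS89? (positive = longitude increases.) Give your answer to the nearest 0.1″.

Δλ = 10.7″

sin φ = 0.789273, cos φ = 0.614042, sin λ = 0.323340, cos λ = 0.946283.
East component: ΔE = −sin λ·ΔX + cos λ·ΔY = −(0.323340)(442) + (0.946283)(366) = 203.42 m.
1° of latitude spans 3600 × 30.90 = 111240 m; at latitude φ, 1° of longitude spans that × cos φ = 68306.1 m, so Δλ = 203.42 / 68306.1 × 3600 = 10.721″.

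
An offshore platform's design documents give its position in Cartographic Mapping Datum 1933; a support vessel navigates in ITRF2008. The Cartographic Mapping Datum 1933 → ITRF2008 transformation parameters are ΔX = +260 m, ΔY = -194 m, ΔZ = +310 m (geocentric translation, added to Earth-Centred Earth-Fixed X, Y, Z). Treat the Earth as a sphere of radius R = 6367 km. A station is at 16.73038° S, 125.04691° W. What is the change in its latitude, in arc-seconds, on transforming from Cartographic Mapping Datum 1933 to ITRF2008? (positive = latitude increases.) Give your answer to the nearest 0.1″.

sin φ = -0.287868, cos φ = 0.957670, sin λ = -0.818682, cos λ = -0.574247.
North component: ΔN = −sin φ cos λ·ΔX − sin φ sin λ·ΔY + cos φ·ΔZ = −(-0.287868)(-0.574247)(260) − (-0.287868)(-0.818682)(-194) + (0.957670)(310) = 299.62 m.
1° of latitude spans πR/180 = 111125 m, so Δφ = 299.62 / 111125 × 3600 = 9.706″.

Δφ = 9.7″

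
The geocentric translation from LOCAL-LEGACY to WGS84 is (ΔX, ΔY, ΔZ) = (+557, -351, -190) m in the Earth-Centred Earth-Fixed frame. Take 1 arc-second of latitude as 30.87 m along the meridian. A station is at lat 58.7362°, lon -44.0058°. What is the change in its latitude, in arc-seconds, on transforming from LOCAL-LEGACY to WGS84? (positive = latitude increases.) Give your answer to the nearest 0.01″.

sin φ = 0.854787, cos φ = 0.518979, sin λ = -0.694731, cos λ = 0.719269.
North component: ΔN = −sin φ cos λ·ΔX − sin φ sin λ·ΔY + cos φ·ΔZ = −(0.854787)(0.719269)(557) − (0.854787)(-0.694731)(-351) + (0.518979)(-190) = -649.50 m.
1° of latitude spans 3600 × 30.87 = 111132 m, so Δφ = -649.50 / 111132 × 3600 = -21.040″.

Δφ = -21.04″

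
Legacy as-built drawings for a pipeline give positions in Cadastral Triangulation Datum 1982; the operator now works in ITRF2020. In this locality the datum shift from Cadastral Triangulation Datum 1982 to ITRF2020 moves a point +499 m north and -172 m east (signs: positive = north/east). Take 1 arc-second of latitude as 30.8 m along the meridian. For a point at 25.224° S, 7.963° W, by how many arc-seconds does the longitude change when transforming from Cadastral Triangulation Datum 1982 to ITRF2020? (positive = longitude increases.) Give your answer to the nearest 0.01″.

At latitude -25.224°, cos φ = 0.904649.
1″ of longitude at this latitude = 30.80 × cos φ = 27.8632 m, so Δλ = -172.0 / 27.8632 = -6.173″.

Δλ = -6.17″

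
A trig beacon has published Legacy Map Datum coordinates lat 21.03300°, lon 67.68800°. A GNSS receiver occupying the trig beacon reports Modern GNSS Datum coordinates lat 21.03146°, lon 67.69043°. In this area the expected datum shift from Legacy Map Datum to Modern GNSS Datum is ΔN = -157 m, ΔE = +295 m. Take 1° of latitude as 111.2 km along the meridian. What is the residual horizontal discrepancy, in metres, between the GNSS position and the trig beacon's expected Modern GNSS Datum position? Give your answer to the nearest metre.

45 m

Observed coordinate differences: Δφ = -0.00154°, Δλ = +0.00243°.
Converting to metres (1° lat = 111200 m, cos φ = 0.933374): observed ΔN = -171.2 m, observed ΔE = 252.2 m.
Subtracting the expected shift leaves a residual of -171.2 − (-157) = -14.2 m north and 252.2 − (295) = -42.8 m east.
Residual distance = √((-14.2)² + (-42.8)²) = 45.1 m.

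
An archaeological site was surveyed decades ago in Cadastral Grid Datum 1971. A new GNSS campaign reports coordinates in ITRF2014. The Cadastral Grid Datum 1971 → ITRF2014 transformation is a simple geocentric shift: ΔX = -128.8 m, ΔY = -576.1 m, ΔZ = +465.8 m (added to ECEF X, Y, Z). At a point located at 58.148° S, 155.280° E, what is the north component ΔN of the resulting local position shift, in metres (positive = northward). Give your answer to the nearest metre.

At φ = -58.148°, λ = 155.280°: sin φ = -0.849414, cos φ = 0.527727, sin λ = 0.418184, cos λ = -0.908362.
ΔN = −sin φ cos λ·ΔX − sin φ sin λ·ΔY + cos φ·ΔZ = −(-0.849414)(-0.908362)(-128.8) − (-0.849414)(0.418184)(-576.1) + (0.527727)(465.8) = 140.56 m.

ΔN = 141 m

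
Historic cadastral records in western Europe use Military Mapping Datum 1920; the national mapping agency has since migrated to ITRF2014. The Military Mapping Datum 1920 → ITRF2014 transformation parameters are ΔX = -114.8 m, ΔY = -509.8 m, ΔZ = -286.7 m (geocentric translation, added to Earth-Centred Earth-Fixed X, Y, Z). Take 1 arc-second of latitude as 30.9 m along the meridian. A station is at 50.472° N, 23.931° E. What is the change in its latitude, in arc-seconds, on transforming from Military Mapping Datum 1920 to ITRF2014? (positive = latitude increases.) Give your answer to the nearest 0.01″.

sin φ = 0.771314, cos φ = 0.636455, sin λ = 0.405636, cos λ = 0.914035.
North component: ΔN = −sin φ cos λ·ΔX − sin φ sin λ·ΔY + cos φ·ΔZ = −(0.771314)(0.914035)(-114.8) − (0.771314)(0.405636)(-509.8) + (0.636455)(-286.7) = 57.97 m.
1° of latitude spans 3600 × 30.90 = 111240 m, so Δφ = 57.97 / 111240 × 3600 = 1.876″.

Δφ = 1.88″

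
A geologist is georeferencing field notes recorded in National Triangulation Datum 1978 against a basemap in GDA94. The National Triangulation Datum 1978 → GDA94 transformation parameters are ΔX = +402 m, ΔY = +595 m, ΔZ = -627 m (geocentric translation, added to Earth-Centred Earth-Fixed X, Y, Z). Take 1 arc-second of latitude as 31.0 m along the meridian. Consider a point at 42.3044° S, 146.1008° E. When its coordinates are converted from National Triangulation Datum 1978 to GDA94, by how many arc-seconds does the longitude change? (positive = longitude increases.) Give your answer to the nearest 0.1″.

sin φ = -0.673069, cos φ = 0.739579, sin λ = 0.557734, cos λ = -0.830020.
East component: ΔE = −sin λ·ΔX + cos λ·ΔY = −(0.557734)(402) + (-0.830020)(595) = -718.07 m.
1° of latitude spans 3600 × 31.00 = 111600 m; at latitude φ, 1° of longitude spans that × cos φ = 82537.1 m, so Δλ = -718.07 / 82537.1 × 3600 = -31.320″.

Δλ = -31.3″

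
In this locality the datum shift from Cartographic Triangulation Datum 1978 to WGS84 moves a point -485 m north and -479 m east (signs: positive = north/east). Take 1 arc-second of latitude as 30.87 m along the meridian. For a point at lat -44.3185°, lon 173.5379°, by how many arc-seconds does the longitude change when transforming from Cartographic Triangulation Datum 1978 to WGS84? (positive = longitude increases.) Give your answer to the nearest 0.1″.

At latitude -44.3185°, cos φ = 0.715467.
1″ of longitude at this latitude = 30.87 × cos φ = 22.0865 m, so Δλ = -479.0 / 22.0865 = -21.687″.

Δλ = -21.7″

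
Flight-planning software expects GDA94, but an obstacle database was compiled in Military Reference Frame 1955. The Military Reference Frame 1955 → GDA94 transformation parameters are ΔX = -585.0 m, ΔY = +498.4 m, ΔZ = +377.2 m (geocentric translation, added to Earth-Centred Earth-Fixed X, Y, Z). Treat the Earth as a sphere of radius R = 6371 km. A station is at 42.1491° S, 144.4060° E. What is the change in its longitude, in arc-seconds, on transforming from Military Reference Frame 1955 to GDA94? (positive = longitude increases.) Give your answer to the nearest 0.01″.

Δλ = -2.83″

sin φ = -0.671062, cos φ = 0.741401, sin λ = 0.582038, cos λ = -0.813162.
East component: ΔE = −sin λ·ΔX + cos λ·ΔY = −(0.582038)(-585.0) + (-0.813162)(498.4) = -64.79 m.
1° of latitude spans πR/180 = 111195 m; at latitude φ, 1° of longitude spans that × cos φ = 82440.0 m, so Δλ = -64.79 / 82440.0 × 3600 = -2.829″.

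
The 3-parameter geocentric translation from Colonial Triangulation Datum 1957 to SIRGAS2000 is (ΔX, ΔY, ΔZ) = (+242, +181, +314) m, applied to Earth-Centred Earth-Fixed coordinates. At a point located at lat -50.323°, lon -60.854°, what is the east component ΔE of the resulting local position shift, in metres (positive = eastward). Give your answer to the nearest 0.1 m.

ΔE = 299.5 m

At φ = -50.323°, λ = -60.854°: sin φ = -0.769656, cos φ = 0.638459, sin λ = -0.873381, cos λ = 0.487037.
ΔE = −sin λ·ΔX + cos λ·ΔY = −(-0.873381)·(242) + (0.487037)·(181) = 299.51 m.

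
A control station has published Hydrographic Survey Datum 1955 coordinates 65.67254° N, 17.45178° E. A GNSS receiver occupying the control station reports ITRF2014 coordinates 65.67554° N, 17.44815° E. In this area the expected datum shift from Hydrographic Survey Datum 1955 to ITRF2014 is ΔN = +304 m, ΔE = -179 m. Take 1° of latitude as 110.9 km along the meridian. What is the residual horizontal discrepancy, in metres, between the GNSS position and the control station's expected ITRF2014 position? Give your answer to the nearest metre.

32 m

Observed coordinate differences: Δφ = +0.00300°, Δλ = -0.00363°.
Converting to metres (1° lat = 110900 m, cos φ = 0.411951): observed ΔN = 332.7 m, observed ΔE = -165.8 m.
Subtracting the expected shift leaves a residual of 332.7 − (304) = 28.7 m north and -165.8 − (-179) = 13.2 m east.
Residual distance = √(28.7² + 13.2²) = 31.6 m.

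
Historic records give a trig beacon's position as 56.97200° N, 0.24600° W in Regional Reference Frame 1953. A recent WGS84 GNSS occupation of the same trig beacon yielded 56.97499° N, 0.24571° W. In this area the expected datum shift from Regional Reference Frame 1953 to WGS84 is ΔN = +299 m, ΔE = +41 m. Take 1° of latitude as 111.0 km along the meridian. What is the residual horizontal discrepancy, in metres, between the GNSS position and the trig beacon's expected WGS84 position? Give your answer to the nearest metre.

40 m

Observed coordinate differences: Δφ = +0.00299°, Δλ = +0.00029°.
Converting to metres (1° lat = 111000 m, cos φ = 0.545049): observed ΔN = 331.9 m, observed ΔE = 17.5 m.
Subtracting the expected shift leaves a residual of 331.9 − (299) = 32.9 m north and 17.5 − (41) = -23.5 m east.
Residual distance = √(32.9² + (-23.5)²) = 40.4 m.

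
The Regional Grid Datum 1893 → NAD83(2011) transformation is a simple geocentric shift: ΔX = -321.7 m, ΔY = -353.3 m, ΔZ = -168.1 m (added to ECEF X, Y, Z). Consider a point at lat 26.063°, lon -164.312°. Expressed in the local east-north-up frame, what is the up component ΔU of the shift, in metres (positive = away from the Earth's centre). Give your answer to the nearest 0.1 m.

The local up (radial) axis is (cos φ cos λ, cos φ sin λ, sin φ), giving ΔU = 278.222 + 85.817 − 73.856 = 290.18 m.

ΔU = 290.2 m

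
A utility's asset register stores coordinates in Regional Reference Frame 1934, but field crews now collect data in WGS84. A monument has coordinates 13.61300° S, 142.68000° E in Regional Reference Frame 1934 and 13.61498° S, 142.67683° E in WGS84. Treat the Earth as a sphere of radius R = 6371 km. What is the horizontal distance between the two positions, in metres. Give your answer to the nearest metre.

407 m

Δφ = -13.61498° − -13.61300° = -0.00198°; Δλ = 142.67683° − 142.68000° = -0.00317°.
1° along a meridian = πR/180 = 111195 m.
ΔN = Δφ × 111195 = -220.2 m; ΔE = Δλ × 111195 × cos(-13.61300°) = -0.00317 × 111195 × 0.971908 = -342.6 m.
Distance = √(ΔE² + ΔN²) = √((-342.6)² + (-220.2)²) = 407.2 m.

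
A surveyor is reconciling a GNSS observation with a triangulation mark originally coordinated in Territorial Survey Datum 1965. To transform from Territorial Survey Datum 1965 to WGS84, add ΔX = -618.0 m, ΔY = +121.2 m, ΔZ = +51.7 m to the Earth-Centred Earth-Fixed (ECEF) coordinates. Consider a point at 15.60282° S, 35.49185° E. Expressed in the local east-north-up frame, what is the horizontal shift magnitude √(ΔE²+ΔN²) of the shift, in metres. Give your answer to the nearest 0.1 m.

At φ = -15.60282°, λ = 35.49185°: sin φ = -0.268967, cos φ = 0.963149, sin λ = 0.580587, cos λ = 0.814198.
ΔE = −sin λ·ΔX + cos λ·ΔY = −(0.580587)·(-618.0) + (0.814198)·(121.2) = 457.48 m.
ΔN = −sin φ cos λ·ΔX − sin φ sin λ·ΔY + cos φ·ΔZ = −(-0.268967)(0.814198)(-618.0) − (-0.268967)(0.580587)(121.2) + (0.963149)(51.7) = -66.62 m.
Horizontal magnitude = √(ΔE² + ΔN²) = √(457.48² + (-66.62)²) = 462.31 m.

462.3 m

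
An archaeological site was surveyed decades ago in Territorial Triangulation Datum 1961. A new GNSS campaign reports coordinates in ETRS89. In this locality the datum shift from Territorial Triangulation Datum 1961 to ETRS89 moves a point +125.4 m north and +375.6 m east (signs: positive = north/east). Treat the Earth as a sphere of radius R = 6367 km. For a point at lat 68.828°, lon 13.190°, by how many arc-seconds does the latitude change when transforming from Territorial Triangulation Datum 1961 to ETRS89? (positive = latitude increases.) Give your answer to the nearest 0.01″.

Δφ = 4.06″

On a sphere of radius R, 1 rad of latitude = R, so Δφ = ΔN / R = 125.4 / 6367000 = 1.9695e-05 rad = 4.062″.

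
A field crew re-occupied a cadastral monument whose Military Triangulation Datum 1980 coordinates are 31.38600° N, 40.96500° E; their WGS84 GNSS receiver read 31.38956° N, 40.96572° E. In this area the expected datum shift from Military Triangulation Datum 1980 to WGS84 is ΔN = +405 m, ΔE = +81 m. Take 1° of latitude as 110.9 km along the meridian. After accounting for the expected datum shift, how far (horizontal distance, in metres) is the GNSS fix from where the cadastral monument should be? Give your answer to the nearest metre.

Observed coordinate differences: Δφ = +0.00356°, Δλ = +0.00072°.
Converting to metres (1° lat = 110900 m, cos φ = 0.853678): observed ΔN = 394.8 m, observed ΔE = 68.2 m.
Subtracting the expected shift leaves a residual of 394.8 − (405) = -10.2 m north and 68.2 − (81) = -12.8 m east.
Residual distance = √((-10.2)² + (-12.8)²) = 16.4 m.

16 m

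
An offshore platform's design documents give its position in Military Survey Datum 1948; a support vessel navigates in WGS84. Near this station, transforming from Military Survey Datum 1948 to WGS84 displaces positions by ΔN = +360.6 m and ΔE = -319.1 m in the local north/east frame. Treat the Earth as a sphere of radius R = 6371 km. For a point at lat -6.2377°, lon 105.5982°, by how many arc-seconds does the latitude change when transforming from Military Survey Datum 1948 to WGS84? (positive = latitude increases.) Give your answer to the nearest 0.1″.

On a sphere of radius R, 1 rad of latitude = R, so Δφ = ΔN / R = 360.6 / 6371000 = 5.6600e-05 rad = 11.675″.

Δφ = 11.7″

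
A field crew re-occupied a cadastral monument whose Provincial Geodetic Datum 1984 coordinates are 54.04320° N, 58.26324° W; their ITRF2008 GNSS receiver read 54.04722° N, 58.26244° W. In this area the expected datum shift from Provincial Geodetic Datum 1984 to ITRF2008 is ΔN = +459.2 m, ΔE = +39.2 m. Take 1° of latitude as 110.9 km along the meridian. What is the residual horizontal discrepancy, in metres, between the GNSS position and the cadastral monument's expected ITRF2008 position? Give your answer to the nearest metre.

Observed coordinate differences: Δφ = +0.00402°, Δλ = +0.00080°.
Converting to metres (1° lat = 110900 m, cos φ = 0.587175): observed ΔN = 445.8 m, observed ΔE = 52.1 m.
Subtracting the expected shift leaves a residual of 445.8 − (459.2) = -13.4 m north and 52.1 − (39.2) = 12.9 m east.
Residual distance = √((-13.4)² + 12.9²) = 18.6 m.

19 m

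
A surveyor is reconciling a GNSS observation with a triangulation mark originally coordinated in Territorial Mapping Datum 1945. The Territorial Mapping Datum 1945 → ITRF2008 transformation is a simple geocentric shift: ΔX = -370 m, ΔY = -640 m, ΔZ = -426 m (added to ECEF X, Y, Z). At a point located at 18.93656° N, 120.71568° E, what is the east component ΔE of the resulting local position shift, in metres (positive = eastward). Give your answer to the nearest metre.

ΔE = 645 m

At φ = 18.93656°, λ = 120.71568°: sin φ = 0.324521, cos φ = 0.945878, sin λ = 0.859713, cos λ = -0.510778.
ΔE = −sin λ·ΔX + cos λ·ΔY = −(0.859713)·(-370) + (-0.510778)·(-640) = 644.99 m.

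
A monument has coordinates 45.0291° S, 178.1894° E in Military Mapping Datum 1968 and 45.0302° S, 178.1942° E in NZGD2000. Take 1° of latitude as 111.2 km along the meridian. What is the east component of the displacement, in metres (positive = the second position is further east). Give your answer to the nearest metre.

Δφ = -45.0302° − -45.0291° = -0.0011°; Δλ = 178.1942° − 178.1894° = +0.0048°.
ΔN = Δφ × 111200 = -122.3 m; ΔE = Δλ × 111200 × cos(-45.0291°) = +0.0048 × 111200 × 0.706748 = 377.2 m.

ΔE = 377 m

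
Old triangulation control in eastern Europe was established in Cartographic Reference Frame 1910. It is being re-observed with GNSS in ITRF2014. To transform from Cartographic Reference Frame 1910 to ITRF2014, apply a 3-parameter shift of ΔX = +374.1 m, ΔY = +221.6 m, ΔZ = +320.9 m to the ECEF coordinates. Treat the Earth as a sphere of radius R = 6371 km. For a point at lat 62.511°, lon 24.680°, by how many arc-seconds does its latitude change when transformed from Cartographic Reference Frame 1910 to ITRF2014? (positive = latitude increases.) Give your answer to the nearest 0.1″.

sin φ = 0.887099, cos φ = 0.461578, sin λ = 0.417550, cos λ = 0.908654.
North component: ΔN = −sin φ cos λ·ΔX − sin φ sin λ·ΔY + cos φ·ΔZ = −(0.887099)(0.908654)(374.1) − (0.887099)(0.417550)(221.6) + (0.461578)(320.9) = -235.51 m.
1° of latitude spans πR/180 = 111195 m, so Δφ = -235.51 / 111195 × 3600 = -7.625″.

Δφ = -7.6″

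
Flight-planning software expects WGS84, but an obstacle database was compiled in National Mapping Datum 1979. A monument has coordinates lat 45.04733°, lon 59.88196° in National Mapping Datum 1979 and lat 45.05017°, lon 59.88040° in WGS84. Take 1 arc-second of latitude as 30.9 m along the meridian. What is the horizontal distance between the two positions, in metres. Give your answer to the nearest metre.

339 m

Δφ = 45.05017° − 45.04733° = +0.00284°; Δλ = 59.88040° − 59.88196° = -0.00156°.
1° of latitude = 3600 × 30.90 = 111240 m.
ΔN = Δφ × 111240 = 315.9 m; ΔE = Δλ × 111240 × cos(45.04733°) = -0.00156 × 111240 × 0.706522 = -122.6 m.
Distance = √(ΔE² + ΔN²) = √((-122.6)² + 315.9²) = 338.9 m.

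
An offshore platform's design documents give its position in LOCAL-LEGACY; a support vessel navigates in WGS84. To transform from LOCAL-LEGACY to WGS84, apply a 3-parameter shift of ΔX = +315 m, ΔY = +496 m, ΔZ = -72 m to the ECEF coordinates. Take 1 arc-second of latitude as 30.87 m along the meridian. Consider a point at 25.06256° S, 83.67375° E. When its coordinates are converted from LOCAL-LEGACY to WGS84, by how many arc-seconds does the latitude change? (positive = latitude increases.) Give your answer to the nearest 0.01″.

sin φ = -0.423608, cos φ = 0.905846, sin λ = 0.993911, cos λ = 0.110190.
North component: ΔN = −sin φ cos λ·ΔX − sin φ sin λ·ΔY + cos φ·ΔZ = −(-0.423608)(0.110190)(315) − (-0.423608)(0.993911)(496) + (0.905846)(-72) = 158.31 m.
1° of latitude spans 3600 × 30.87 = 111132 m, so Δφ = 158.31 / 111132 × 3600 = 5.128″.

Δφ = 5.13″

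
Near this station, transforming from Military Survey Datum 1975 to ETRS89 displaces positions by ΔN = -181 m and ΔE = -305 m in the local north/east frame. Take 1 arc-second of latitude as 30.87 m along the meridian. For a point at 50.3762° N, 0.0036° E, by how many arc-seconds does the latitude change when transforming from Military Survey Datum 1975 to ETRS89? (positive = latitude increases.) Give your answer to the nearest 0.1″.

Δφ = -5.9″

1″ of latitude = 30.87 m, so Δφ = -181.0 / 30.87 = -5.863″.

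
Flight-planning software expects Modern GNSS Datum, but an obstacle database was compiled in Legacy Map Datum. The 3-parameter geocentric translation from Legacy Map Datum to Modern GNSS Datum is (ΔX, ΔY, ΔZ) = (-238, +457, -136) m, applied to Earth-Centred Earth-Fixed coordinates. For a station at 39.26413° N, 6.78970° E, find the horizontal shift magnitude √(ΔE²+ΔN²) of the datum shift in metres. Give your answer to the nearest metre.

482 m

The local east axis at (φ, λ) is (−sin λ, cos λ, 0), so ΔE = −sin(6.78970°)·(-238) + cos(6.78970°)·457 = 481.93 m.
The local north axis is (−sin φ cos λ, −sin φ sin λ, cos φ), giving ΔN = 149.573 − 34.195 − 105.296 = 10.08 m.
Horizontal magnitude = √(ΔE² + ΔN²) = √(481.93² + 10.08²) = 482.04 m.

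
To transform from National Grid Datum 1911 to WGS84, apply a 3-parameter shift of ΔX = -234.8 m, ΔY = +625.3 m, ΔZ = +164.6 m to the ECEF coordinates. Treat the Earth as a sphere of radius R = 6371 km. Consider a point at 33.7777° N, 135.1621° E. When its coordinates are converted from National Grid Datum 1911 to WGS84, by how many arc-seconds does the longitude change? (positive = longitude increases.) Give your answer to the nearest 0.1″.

Δλ = -10.8″

sin φ = 0.555972, cos φ = 0.831201, sin λ = 0.705103, cos λ = -0.709104.
East component: ΔE = −sin λ·ΔX + cos λ·ΔY = −(0.705103)(-234.8) + (-0.709104)(625.3) = -277.84 m.
1° of latitude spans πR/180 = 111195 m; at latitude φ, 1° of longitude spans that × cos φ = 92425.3 m, so Δλ = -277.84 / 92425.3 × 3600 = -10.822″.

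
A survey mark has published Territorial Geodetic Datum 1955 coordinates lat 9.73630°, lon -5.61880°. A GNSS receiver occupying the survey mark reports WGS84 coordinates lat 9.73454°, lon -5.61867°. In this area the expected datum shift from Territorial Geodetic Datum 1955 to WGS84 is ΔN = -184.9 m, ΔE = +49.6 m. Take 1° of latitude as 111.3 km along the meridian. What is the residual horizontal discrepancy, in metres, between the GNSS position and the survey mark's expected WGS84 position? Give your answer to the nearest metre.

37 m

Observed coordinate differences: Δφ = -0.00176°, Δλ = +0.00013°.
Converting to metres (1° lat = 111300 m, cos φ = 0.985597): observed ΔN = -195.9 m, observed ΔE = 14.3 m.
Subtracting the expected shift leaves a residual of -195.9 − (-184.9) = -11.0 m north and 14.3 − (49.6) = -35.3 m east.
Residual distance = √((-11.0)² + (-35.3)²) = 37.0 m.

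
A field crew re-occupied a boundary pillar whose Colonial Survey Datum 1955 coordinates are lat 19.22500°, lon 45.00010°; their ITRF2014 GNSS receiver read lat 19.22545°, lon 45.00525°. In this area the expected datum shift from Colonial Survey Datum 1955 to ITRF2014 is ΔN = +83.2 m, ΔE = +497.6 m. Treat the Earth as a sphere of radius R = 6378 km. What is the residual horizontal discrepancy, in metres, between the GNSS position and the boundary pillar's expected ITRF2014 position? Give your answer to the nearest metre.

55 m

Observed coordinate differences: Δφ = +0.00045°, Δλ = +0.00515°.
Converting to metres (1° lat = 111317 m, cos φ = 0.944233): observed ΔN = 50.1 m, observed ΔE = 541.3 m.
Subtracting the expected shift leaves a residual of 50.1 − (83.2) = -33.1 m north and 541.3 − (497.6) = 43.7 m east.
Residual distance = √((-33.1)² + 43.7²) = 54.8 m.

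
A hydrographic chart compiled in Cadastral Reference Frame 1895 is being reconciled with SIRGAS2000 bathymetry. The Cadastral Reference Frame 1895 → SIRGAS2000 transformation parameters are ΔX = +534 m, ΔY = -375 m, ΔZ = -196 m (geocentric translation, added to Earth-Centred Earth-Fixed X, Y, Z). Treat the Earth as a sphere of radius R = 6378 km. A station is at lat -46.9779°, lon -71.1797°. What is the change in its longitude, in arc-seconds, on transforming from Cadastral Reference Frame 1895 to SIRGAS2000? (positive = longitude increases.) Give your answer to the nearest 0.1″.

Δλ = 18.2″

sin φ = -0.731091, cos φ = 0.682280, sin λ = -0.946535, cos λ = 0.322601.
East component: ΔE = −sin λ·ΔX + cos λ·ΔY = −(-0.946535)(534) + (0.322601)(-375) = 384.47 m.
1° of latitude spans πR/180 = 111317 m; at latitude φ, 1° of longitude spans that × cos φ = 75949.5 m, so Δλ = 384.47 / 75949.5 × 3600 = 18.224″.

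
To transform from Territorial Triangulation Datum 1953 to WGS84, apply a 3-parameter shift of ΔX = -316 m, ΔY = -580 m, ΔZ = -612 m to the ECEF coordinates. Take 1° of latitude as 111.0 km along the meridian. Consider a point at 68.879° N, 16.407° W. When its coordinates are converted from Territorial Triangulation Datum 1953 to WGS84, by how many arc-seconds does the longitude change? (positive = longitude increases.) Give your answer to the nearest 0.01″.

sin φ = 0.932822, cos φ = 0.360339, sin λ = -0.282459, cos λ = 0.959279.
East component: ΔE = −sin λ·ΔX + cos λ·ΔY = −(-0.282459)(-316) + (0.959279)(-580) = -645.64 m.
1° of latitude spans 111000 m; at latitude φ, 1° of longitude spans that × cos φ = 39997.6 m, so Δλ = -645.64 / 39997.6 × 3600 = -58.111″.

Δλ = -58.11″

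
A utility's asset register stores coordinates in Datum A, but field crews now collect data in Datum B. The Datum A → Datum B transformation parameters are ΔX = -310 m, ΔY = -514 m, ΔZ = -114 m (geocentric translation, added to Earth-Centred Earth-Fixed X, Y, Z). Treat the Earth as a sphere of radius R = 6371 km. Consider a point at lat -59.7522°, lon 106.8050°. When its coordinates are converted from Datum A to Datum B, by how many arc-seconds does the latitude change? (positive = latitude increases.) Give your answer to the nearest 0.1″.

sin φ = -0.863855, cos φ = 0.503741, sin λ = 0.957294, cos λ = -0.289115.
North component: ΔN = −sin φ cos λ·ΔX − sin φ sin λ·ΔY + cos φ·ΔZ = −(-0.863855)(-0.289115)(-310) − (-0.863855)(0.957294)(-514) + (0.503741)(-114) = -405.06 m.
1° of latitude spans πR/180 = 111195 m, so Δφ = -405.06 / 111195 × 3600 = -13.114″.

Δφ = -13.1″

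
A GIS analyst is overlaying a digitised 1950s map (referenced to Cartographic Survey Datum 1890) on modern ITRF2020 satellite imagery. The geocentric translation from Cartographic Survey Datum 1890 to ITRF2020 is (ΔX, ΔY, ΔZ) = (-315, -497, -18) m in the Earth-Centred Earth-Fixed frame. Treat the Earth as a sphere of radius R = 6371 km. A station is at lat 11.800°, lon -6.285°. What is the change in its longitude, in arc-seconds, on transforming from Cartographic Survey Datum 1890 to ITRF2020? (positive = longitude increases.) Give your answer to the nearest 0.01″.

sin φ = 0.204496, cos φ = 0.978867, sin λ = -0.109474, cos λ = 0.993990.
East component: ΔE = −sin λ·ΔX + cos λ·ΔY = −(-0.109474)(-315) + (0.993990)(-497) = -528.50 m.
1° of latitude spans πR/180 = 111195 m; at latitude φ, 1° of longitude spans that × cos φ = 108845.1 m, so Δλ = -528.50 / 108845.1 × 3600 = -17.480″.

Δλ = -17.48″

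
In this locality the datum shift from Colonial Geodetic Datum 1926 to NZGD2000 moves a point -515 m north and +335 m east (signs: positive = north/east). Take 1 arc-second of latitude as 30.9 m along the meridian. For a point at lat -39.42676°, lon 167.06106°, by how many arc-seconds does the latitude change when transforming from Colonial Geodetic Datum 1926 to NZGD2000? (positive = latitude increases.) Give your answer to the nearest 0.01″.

1″ of latitude = 30.90 m, so Δφ = -515.0 / 30.90 = -16.667″.

Δφ = -16.67″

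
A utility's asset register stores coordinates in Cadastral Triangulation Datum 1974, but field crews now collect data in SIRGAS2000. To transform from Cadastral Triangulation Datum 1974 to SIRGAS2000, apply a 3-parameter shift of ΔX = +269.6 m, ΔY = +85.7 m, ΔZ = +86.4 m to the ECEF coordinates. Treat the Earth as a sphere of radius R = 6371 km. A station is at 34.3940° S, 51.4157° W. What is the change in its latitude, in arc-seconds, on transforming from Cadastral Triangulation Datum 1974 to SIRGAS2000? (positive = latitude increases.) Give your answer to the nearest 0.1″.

sin φ = -0.564881, cos φ = 0.825173, sin λ = -0.781691, cos λ = 0.623665.
North component: ΔN = −sin φ cos λ·ΔX − sin φ sin λ·ΔY + cos φ·ΔZ = −(-0.564881)(0.623665)(269.6) − (-0.564881)(-0.781691)(85.7) + (0.825173)(86.4) = 128.43 m.
1° of latitude spans πR/180 = 111195 m, so Δφ = 128.43 / 111195 × 3600 = 4.158″.

Δφ = 4.2″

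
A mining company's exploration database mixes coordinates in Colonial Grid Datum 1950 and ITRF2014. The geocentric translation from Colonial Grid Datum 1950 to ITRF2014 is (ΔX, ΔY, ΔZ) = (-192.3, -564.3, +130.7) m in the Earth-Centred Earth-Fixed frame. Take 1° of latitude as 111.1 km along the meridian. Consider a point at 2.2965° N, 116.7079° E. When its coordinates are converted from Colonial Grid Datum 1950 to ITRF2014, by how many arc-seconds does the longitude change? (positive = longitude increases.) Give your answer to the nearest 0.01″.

sin φ = 0.040071, cos φ = 0.999197, sin λ = 0.893309, cos λ = -0.449442.
East component: ΔE = −sin λ·ΔX + cos λ·ΔY = −(0.893309)(-192.3) + (-0.449442)(-564.3) = 425.40 m.
1° of latitude spans 111100 m; at latitude φ, 1° of longitude spans that × cos φ = 111010.8 m, so Δλ = 425.40 / 111010.8 × 3600 = 13.796″.

Δλ = 13.80″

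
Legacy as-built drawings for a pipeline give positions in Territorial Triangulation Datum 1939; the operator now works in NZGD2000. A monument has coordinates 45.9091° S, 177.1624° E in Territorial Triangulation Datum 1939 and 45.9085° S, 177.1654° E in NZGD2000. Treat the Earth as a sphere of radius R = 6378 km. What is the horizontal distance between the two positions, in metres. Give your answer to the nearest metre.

242 m

Δφ = -45.9085° − -45.9091° = +0.0006°; Δλ = 177.1654° − 177.1624° = +0.0030°.
1° along a meridian = πR/180 = 111317 m.
ΔN = Δφ × 111317 = 66.8 m; ΔE = Δλ × 111317 × cos(-45.9091°) = +0.0030 × 111317 × 0.695799 = 232.4 m.
Distance = √(ΔE² + ΔN²) = √(232.4² + 66.8²) = 241.8 m.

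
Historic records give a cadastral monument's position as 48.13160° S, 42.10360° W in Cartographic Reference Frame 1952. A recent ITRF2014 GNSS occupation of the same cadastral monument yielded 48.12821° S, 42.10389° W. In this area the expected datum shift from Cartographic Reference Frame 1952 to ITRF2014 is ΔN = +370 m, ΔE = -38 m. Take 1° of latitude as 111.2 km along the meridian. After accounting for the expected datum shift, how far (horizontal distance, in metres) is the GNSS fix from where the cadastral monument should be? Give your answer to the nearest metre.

Observed coordinate differences: Δφ = +0.00339°, Δλ = -0.00029°.
Converting to metres (1° lat = 111200 m, cos φ = 0.667422): observed ΔN = 377.0 m, observed ΔE = -21.5 m.
Subtracting the expected shift leaves a residual of 377.0 − (370) = 7.0 m north and -21.5 − (-38) = 16.5 m east.
Residual distance = √(7.0² + 16.5²) = 17.9 m.

18 m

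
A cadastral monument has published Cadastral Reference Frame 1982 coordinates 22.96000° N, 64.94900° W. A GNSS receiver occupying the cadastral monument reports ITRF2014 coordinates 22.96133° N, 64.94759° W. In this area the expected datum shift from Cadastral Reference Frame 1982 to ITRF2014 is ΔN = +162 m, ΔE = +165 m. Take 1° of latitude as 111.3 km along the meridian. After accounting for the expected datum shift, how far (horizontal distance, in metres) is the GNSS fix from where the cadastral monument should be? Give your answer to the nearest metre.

25 m

Observed coordinate differences: Δφ = +0.00133°, Δλ = +0.00141°.
Converting to metres (1° lat = 111300 m, cos φ = 0.920777): observed ΔN = 148.0 m, observed ΔE = 144.5 m.
Subtracting the expected shift leaves a residual of 148.0 − (162) = -14.0 m north and 144.5 − (165) = -20.5 m east.
Residual distance = √((-14.0)² + (-20.5)²) = 24.8 m.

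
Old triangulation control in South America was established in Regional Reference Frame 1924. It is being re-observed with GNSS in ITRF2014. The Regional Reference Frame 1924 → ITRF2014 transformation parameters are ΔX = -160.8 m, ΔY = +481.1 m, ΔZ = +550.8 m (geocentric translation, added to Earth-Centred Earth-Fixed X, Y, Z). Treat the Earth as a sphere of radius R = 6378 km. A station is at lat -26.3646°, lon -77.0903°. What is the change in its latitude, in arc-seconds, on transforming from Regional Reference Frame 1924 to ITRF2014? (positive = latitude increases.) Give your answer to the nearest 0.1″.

Δφ = 8.7″

sin φ = -0.444082, cos φ = 0.895986, sin λ = -0.974723, cos λ = 0.223415.
North component: ΔN = −sin φ cos λ·ΔX − sin φ sin λ·ΔY + cos φ·ΔZ = −(-0.444082)(0.223415)(-160.8) − (-0.444082)(-0.974723)(481.1) + (0.895986)(550.8) = 269.31 m.
1° of latitude spans πR/180 = 111317 m, so Δφ = 269.31 / 111317 × 3600 = 8.709″.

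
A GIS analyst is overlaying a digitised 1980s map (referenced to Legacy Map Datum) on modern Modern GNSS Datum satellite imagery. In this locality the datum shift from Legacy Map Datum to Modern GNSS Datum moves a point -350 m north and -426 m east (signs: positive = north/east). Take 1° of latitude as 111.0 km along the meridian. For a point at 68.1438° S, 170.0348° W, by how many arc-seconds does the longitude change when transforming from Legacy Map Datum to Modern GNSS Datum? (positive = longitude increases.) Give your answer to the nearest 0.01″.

At latitude -68.1438°, cos φ = 0.372278.
1° of longitude at this latitude = 111.0 × cos φ = 41.32 km, so Δλ = -426.0 / 41322.9 = -0.0103091° = -37.113″.

Δλ = -37.11″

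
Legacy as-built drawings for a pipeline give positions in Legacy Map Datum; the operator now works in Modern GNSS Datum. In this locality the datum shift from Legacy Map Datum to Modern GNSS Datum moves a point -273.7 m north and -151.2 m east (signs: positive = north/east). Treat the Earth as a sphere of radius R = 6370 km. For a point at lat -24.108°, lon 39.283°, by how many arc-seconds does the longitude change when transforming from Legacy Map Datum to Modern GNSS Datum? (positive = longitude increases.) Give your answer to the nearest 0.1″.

Δλ = -5.4″

At latitude -24.108°, cos φ = 0.912777.
One radian of longitude at latitude φ spans R cos φ, so Δλ = ΔE / (R cos φ) = -151.2 / (6370000 × 0.912777) = -2.6004e-05 rad = -5.364″.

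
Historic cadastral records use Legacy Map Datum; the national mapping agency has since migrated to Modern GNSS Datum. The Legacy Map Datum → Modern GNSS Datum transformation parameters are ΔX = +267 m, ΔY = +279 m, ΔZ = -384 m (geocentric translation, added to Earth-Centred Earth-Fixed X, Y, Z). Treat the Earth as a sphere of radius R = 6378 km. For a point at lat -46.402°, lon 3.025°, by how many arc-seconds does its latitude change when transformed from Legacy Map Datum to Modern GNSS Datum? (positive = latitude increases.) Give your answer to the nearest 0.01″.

sin φ = -0.724196, cos φ = 0.689594, sin λ = 0.052772, cos λ = 0.998607.
North component: ΔN = −sin φ cos λ·ΔX − sin φ sin λ·ΔY + cos φ·ΔZ = −(-0.724196)(0.998607)(267) − (-0.724196)(0.052772)(279) + (0.689594)(-384) = -61.05 m.
1° of latitude spans πR/180 = 111317 m, so Δφ = -61.05 / 111317 × 3600 = -1.974″.

Δφ = -1.97″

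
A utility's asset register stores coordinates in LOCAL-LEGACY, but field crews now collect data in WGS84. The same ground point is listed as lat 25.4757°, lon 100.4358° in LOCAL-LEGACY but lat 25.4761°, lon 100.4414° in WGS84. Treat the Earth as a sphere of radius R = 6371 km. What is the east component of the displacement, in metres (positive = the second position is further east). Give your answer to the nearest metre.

ΔE = 562 m

Δφ = 25.4761° − 25.4757° = +0.0004°; Δλ = 100.4414° − 100.4358° = +0.0056°.
1° along a meridian = πR/180 = 111195 m.
ΔN = Δφ × 111195 = 44.5 m; ΔE = Δλ × 111195 × cos(25.4757°) = +0.0056 × 111195 × 0.902768 = 562.1 m.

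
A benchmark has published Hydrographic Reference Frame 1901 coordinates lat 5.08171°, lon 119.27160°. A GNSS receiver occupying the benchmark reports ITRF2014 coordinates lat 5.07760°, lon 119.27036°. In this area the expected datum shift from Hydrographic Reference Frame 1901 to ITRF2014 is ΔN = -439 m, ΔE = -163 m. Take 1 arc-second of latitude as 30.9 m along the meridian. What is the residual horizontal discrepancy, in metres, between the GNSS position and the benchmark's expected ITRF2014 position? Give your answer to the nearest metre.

Observed coordinate differences: Δφ = -0.00411°, Δλ = -0.00124°.
Converting to metres (1° lat = 111240 m, cos φ = 0.996069): observed ΔN = -457.2 m, observed ΔE = -137.4 m.
Subtracting the expected shift leaves a residual of -457.2 − (-439) = -18.2 m north and -137.4 − (-163) = 25.6 m east.
Residual distance = √((-18.2)² + 25.6²) = 31.4 m.

31 m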